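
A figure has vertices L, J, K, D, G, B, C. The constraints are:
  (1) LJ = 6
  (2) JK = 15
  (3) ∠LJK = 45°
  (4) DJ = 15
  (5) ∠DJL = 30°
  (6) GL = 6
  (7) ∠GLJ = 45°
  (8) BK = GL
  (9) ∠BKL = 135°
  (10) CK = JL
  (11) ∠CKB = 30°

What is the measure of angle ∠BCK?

From the given relations: CK = JL = 6; BK = GL = 6.
Step 1: By the law of cosines on triangle CKB: CB² = 6² + 6² − 2·6·6·cos(30°) = 9.65, so CB ≈ 3.11.
Step 2: By the inverse law of cosines on triangle BCK: cos(∠BCK) = (3.11² + 6² − 6²) / (2·3.11·6) = 9.65/37.27 = 0.2588, so ∠BCK = 75°.

Therefore, the measure of angle ∠BCK = 75°.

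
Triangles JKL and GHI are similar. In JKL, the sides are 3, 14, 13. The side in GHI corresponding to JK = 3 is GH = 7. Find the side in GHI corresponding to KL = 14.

k = 7/3 = 7/3. HI = 7/3 * 14 = 98/3.

98/3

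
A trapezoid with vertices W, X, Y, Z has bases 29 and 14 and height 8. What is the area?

Area of a trapezoid = (base1 + base2) * height / 2
Area = (29 + 14) * 8 / 2
Area = 43 * 8 / 2
Area = 344 / 2
Area = 172

172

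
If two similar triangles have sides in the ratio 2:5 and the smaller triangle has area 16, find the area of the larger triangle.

Area ratio = (2/5)^2 = 4/25. Area of the larger triangle = 16 * 25/4 = 100.

100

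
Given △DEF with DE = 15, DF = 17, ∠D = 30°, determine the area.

Area = (1/2)(15)(17) sin(30°) = (1/2)(15)(17)(1/2) = 255/4

255/4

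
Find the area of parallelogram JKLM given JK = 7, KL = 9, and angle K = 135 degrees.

Area = 7 * 9 * sin(135°) = 63 * sqrt(2)/2 = 63*sqrt(2)/2

63*sqrt(2)/2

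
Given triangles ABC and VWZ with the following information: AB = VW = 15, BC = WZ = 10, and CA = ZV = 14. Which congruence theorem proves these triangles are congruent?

The given information matches SSS: All three pairs of corresponding sides are equal (Side-Side-Side).

SSS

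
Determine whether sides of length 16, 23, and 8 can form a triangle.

Sort the sides: 8, 16, 23.
It suffices to check that the sum of the two smallest exceeds the largest:
8 + 16 = 24 > 23. ✓
Yes, a valid triangle can be formed.

Yes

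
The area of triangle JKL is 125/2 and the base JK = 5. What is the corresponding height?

Area = (1/2) * base * height
height = 2 * Area / base
height = 2 * 125/2 / 5
height = 125 / 5
height = 25

25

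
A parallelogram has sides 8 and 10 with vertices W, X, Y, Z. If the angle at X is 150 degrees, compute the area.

Area = 8 * 10 * sin(150°) = 80 * 1/2 = 40

40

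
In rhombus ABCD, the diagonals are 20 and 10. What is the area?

Area = (20 * 10) / 2 = 200 / 2 = 100

100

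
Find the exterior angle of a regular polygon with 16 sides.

Each exterior angle of a regular n-gon is 360 / n.
For n = 16: 360 / 16 = 45/2 degrees.

45/2 degrees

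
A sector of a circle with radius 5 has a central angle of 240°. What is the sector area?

Sector area = πr² × θ/360
= π × 5² × 2/3
= π × 25 × 2/3
= 50*pi/3

50*pi/3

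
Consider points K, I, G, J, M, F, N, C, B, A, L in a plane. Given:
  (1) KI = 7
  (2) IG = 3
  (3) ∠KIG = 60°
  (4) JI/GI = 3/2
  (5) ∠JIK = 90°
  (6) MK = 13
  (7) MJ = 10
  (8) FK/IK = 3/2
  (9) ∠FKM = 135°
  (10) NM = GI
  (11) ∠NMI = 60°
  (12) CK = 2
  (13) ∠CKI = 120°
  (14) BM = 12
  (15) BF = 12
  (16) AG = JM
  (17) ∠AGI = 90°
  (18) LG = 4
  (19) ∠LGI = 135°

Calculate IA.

From the given relations: AG = JM = 10.
Step 1: By the law of cosines on triangle IGA: IA² = 3² + 10² − 2·3·10·cos(90°) = 109, so IA = √109.

Therefore, the length of IA = √109.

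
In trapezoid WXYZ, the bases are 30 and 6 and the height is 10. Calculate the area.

A trapezoid's area equals the midsegment times the height.
The midsegment is (30 + 6) / 2 = 18.
Area = 18 * 10 = 180.

180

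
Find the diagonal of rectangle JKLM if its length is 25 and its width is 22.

d = sqrt(25^2 + 22^2) = sqrt(1109)

sqrt(1109)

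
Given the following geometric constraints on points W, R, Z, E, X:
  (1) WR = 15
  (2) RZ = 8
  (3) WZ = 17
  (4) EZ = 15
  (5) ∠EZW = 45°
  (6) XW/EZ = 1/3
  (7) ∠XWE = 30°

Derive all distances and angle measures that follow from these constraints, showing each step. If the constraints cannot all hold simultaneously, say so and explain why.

The constraints are consistent.

From the given relations:
  XW = 1/3·EZ = 1/3·15 = 5

Step 1: From WZ = 17, ZE = 15, and ∠WZE = 45°, by the law of cosines:
  WE² = WZ² + ZE² - 2·WZ·ZE·cos(45°) = 289 + 225 - 360.6 = 153.4
  WE ≈ 12.38

Step 2: From WR = 15, WZ = 17, RZ = 8, by the inverse law of cosines:
  cos(∠RWZ) = (WR² + WZ² - RZ²) / (2·WR·WZ)
  ∠RWZ = 28.07°

Step 3: From RW = 15, RZ = 8, WZ = 17, by the inverse law of cosines:
  cos(∠WRZ) = (RW² + RZ² - WZ²) / (2·RW·RZ)
  ∠WRZ = 90°

Step 4: From ZR = 8, ZW = 17, RW = 15, by the inverse law of cosines:
  cos(∠RZW) = (ZR² + ZW² - RW²) / (2·ZR·ZW)
  ∠RZW = 61.93°

Step 5: From EW = 12.38, WX = 5, and ∠EWX = 30°, by the law of cosines:
  EX² = EW² + WX² - 2·EW·WX·cos(30°) = 153.4 + 25 - 107.3 = 71.12
  EX ≈ 8.43

Step 6: From WE = 12.38, WZ = 17, EZ = 15, by the inverse law of cosines:
  cos(∠EWZ) = (WE² + WZ² - EZ²) / (2·WE·WZ)
  ∠EWZ = 58.92°

Step 7: From EW = 12.38, EZ = 15, WZ = 17, by the inverse law of cosines:
  cos(∠WEZ) = (EW² + EZ² - WZ²) / (2·EW·EZ)
  ∠WEZ = 76.08°

Step 8: From EW = 12.38, EX = 8.43, WX = 5, by the inverse law of cosines:
  cos(∠WEX) = (EW² + EX² - WX²) / (2·EW·EX)
  ∠WEX = 17.24°

Step 9: From XE = 8.43, XW = 5, EW = 12.38, by the inverse law of cosines:
  cos(∠EXW) = (XE² + XW² - EW²) / (2·XE·XW)
  ∠EXW = 132.76°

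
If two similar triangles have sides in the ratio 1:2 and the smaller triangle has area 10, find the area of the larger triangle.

The ratio of areas of similar triangles = (side ratio)^2.
Side ratio = 1:2, so area ratio = 1:4.
Area of the larger triangle / Area of the smaller triangle = 4/1
Area of the larger triangle = 10 * 4/1 = 40

40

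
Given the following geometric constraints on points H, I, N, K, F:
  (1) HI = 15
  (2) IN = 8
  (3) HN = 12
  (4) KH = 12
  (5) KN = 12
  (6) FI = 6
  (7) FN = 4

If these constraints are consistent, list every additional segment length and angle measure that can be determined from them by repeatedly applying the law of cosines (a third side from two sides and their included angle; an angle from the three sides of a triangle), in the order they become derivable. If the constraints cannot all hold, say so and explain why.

The constraints are consistent. Derivable facts, in order:
After 1 step:
- ∠FIN = 28.96°
- ∠FNI = 46.57°
- ∠HIN = 52.83°
- ∠HKN = 60°
- ∠HNI = 95.08°
- ∠HNK = 60°
- ∠IFN = 104.48°
- ∠IHN = 32.09°
- ∠KHN = 60°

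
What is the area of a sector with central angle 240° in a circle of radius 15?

Sector area = π(15²)(2/3) = 150*pi

150*pi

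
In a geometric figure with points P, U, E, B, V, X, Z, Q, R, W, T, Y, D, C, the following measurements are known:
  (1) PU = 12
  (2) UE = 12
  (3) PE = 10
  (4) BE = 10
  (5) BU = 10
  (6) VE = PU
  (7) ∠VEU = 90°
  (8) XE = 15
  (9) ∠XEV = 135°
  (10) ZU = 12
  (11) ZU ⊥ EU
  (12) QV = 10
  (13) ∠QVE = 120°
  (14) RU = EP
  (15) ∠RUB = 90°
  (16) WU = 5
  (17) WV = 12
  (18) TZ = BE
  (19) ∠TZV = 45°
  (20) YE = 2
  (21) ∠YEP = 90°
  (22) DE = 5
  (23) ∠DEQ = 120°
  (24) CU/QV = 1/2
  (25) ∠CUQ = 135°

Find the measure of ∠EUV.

From the given relations: VE = PU = 12.
Step 1: By the law of cosines on triangle UEV: UV² = 12² + 12² − 2·12·12·cos(90°) = 288, so UV = 12·√2.
Step 2: By the inverse law of cosines on triangle EUV: cos(∠EUV) = (12² + (12·√2)² − 12²) / (2·12·12·√2) = 288/407.29 = 0.7071, so ∠EUV = 45°.

Therefore, the measure of angle ∠EUV = 45°.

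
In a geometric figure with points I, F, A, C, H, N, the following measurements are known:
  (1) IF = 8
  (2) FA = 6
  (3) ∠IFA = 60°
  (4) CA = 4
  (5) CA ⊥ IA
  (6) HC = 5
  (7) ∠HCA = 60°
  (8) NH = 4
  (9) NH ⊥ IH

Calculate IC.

Step 1: By the law of cosines on triangle IFA: IA² = 8² + 6² − 2·8·6·cos(60°) = 52, so IA = 2·√13.
Step 2: By the law of cosines on triangle IAC: IC² = (2·√13)² + 4² − 2·2·√13·4·cos(90°) = 68, so IC = 2·√17.

Therefore, the length of IC = 2·√17.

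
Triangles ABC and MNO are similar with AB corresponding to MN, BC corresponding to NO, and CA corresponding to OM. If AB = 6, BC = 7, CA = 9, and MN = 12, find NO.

Since the triangles are similar, the ratio of corresponding sides is constant.
Scale factor k = MN / AB = 12 / 6 = 2
NO = k * BC = 2 * 7 = 14

14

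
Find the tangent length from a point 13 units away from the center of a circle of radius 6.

tangent = √(d² - r²) = √(13² - 6²) = √(169 - 36) = √133 = sqrt(133)

sqrt(133)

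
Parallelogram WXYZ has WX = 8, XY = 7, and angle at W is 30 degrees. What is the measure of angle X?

In a parallelogram, consecutive angles are supplementary (sum to 180°).
angle X = 180 - angle W
angle X = 180 - 30
angle X = 150 degrees

150 degrees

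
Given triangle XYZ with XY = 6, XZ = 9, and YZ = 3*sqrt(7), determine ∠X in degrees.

By the inverse law of cosines: cos(X) = (XY² + XZ² - YZ²) / (2 × XY × XZ)
cos(X) = (6² + 9² - (3*sqrt(7))²) / (2 × 6 × 9)
cos(X) = (36 + 81 - (63)) / 108
cos(X) = 1/2
X = arccos(1/2) = 60°

60°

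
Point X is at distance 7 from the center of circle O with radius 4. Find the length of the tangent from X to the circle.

The tangent, radius, and line from the external point to the center form a right triangle.
The right angle is where the tangent meets the radius.
By the Pythagorean theorem: tangent² + 4² = 7²
tangent² = 49 - 16 = 33
tangent = sqrt(33)

sqrt(33)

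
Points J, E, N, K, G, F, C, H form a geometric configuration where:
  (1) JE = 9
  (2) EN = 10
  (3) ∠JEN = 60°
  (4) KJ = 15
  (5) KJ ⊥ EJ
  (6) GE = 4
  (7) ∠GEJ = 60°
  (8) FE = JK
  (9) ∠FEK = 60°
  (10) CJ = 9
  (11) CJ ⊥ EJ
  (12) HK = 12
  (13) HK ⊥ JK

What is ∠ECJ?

Step 1: By the law of cosines on triangle CJE: CE² = 9² + 9² − 2·9·9·cos(90°) = 162, so CE = 9·√2.
Step 2: By the inverse law of cosines on triangle ECJ: cos(∠ECJ) = ((9·√2)² + 9² − 9²) / (2·9·√2·9) = 162/229.1 = 0.7071, so ∠ECJ = 45°.

Therefore, the measure of angle ∠ECJ = 45°.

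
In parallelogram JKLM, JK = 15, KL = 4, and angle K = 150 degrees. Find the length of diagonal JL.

Law of cosines: d^2 = 15^2 + 4^2 - 2(15)(4)cos(150°) = 60*sqrt(3) + 241, so d = sqrt(60*sqrt(3) + 241).

sqrt(60*sqrt(3) + 241)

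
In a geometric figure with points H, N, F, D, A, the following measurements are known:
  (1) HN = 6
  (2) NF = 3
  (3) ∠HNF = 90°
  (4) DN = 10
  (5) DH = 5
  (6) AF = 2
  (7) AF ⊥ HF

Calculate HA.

Step 1: By the law of cosines on triangle FNH: FH² = 3² + 6² − 2·3·6·cos(90°) = 45, so FH = 3·√5.
Step 2: By the law of cosines on triangle HFA: HA² = (3·√5)² + 2² − 2·3·√5·2·cos(90°) = 49, so HA = 7.

Therefore, the length of HA = 7.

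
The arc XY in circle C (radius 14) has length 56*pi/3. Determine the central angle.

θ = 360 × 56*pi/3 / (2π × 14) = 240° (rearranging arc length formula).

240°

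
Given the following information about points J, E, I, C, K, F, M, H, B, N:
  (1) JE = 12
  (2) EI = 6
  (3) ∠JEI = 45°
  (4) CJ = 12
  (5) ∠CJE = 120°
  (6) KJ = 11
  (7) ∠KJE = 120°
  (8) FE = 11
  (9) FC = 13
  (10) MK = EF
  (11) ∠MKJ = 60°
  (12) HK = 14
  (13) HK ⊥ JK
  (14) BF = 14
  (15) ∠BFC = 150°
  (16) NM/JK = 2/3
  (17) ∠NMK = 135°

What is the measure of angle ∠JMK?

From the given relations: MK = EF = 11.
Step 1: By the law of cosines on triangle MKJ: MJ² = 11² + 11² − 2·11·11·cos(60°) = 121, so MJ = 11.
Step 2: By the inverse law of cosines on triangle JMK: cos(∠JMK) = (11² + 11² − 11²) / (2·11·11) = 121/242 = 0.5, so ∠JMK = 60°.

Therefore, the measure of angle ∠JMK = 60°.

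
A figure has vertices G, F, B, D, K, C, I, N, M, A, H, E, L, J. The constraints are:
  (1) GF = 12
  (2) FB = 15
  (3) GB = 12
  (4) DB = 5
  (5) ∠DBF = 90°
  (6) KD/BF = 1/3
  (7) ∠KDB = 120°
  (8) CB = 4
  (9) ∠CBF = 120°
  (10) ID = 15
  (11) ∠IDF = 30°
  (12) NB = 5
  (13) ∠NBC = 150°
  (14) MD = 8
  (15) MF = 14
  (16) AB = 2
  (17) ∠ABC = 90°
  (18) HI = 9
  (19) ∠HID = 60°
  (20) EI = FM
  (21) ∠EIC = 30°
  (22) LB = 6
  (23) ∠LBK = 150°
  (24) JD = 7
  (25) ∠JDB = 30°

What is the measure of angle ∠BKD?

From the given relations: KD = 1/3·BF = 1/3·15 = 5.
Step 1: By the law of cosines on triangle KDB: KB² = 5² + 5² − 2·5·5·cos(120°) = 75, so KB = 5·√3.
Step 2: By the inverse law of cosines on triangle BKD: cos(∠BKD) = ((5·√3)² + 5² − 5²) / (2·5·√3·5) = 75/86.6 = 0.866, so ∠BKD = 30°.

Therefore, the measure of angle ∠BKD = 30°.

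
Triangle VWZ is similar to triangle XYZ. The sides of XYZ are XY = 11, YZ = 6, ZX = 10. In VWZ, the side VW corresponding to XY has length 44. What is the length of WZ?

Since the triangles are similar, the ratio of corresponding sides is constant.
Scale factor k = VW / XY = 44 / 11 = 4
WZ = k * YZ = 4 * 6 = 24

24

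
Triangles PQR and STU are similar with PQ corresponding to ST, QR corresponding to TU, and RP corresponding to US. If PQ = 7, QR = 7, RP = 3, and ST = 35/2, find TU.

Since the triangles are similar, the ratio of corresponding sides is constant.
Scale factor k = ST / PQ = 35/2 / 7 = 5/2
TU = k * QR = 5/2 * 7 = 35/2

35/2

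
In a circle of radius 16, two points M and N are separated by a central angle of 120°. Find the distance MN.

Chord = 2(16) sin(60°) = 16*sqrt(3)

16*sqrt(3)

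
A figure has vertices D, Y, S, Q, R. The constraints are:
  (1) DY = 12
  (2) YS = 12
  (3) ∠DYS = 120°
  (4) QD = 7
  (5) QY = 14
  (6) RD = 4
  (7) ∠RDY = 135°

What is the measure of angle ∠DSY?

Step 1: By the law of cosines on triangle SYD: SD² = 12² + 12² − 2·12·12·cos(120°) = 432, so SD = 12·√3.
Step 2: By the inverse law of cosines on triangle DSY: cos(∠DSY) = ((12·√3)² + 12² − 12²) / (2·12·√3·12) = 432/498.83 = 0.866, so ∠DSY = 30°.

Therefore, the measure of angle ∠DSY = 30°.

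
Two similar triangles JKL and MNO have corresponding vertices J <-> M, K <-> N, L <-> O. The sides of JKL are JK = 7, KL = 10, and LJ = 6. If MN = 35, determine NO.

Since the triangles are similar, the ratio of corresponding sides is constant.
Scale factor k = MN / JK = 35 / 7 = 5
NO = k * KL = 5 * 10 = 50

50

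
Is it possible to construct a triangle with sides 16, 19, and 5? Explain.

Check all three triangle inequalities:
16 + 19 = 35 > 5 ✓
16 + 5 = 21 > 19 ✓
19 + 5 = 24 > 16 ✓
All conditions hold, so these sides form a valid triangle.

Yes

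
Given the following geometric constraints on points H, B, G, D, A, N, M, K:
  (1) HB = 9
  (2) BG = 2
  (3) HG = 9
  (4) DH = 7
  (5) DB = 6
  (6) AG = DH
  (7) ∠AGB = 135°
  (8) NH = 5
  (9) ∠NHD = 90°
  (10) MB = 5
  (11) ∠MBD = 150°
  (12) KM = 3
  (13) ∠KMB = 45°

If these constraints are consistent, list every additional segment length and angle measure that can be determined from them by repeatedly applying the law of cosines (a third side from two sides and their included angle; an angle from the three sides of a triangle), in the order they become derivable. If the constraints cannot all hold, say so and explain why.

The constraints are consistent. Derivable facts, in order:
After 1 step:
- BA ≈ 8.53
- BK ≈ 3.58
- DM ≈ 10.63
- DN = √74
- ∠BDH = 87.27°
- ∠BGH = 83.62°
- ∠BHD = 41.75°
- ∠BHG = 12.76°
- ∠DBH = 50.98°
- ∠GBH = 83.62°
After 2 steps:
- ∠ABG = 35.46°
- ∠BAG = 9.54°
- ∠BDM = 13.6°
- ∠BKM = 98.61°
- ∠BMD = 16.4°
- ∠DNH = 54.46°
- ∠HDN = 35.54°
- ∠KBM = 36.39°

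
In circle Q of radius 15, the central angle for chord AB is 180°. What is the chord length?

Chord length = 2r sin(θ/2)
= 2 × 15 × sin(180°/2)
= 2 × 15 × sin(90°)
= 30

30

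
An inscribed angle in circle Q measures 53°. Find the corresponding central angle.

By the inscribed angle theorem, the central angle is twice the inscribed angle.
Central angle = 2 × 53° = 106°

106°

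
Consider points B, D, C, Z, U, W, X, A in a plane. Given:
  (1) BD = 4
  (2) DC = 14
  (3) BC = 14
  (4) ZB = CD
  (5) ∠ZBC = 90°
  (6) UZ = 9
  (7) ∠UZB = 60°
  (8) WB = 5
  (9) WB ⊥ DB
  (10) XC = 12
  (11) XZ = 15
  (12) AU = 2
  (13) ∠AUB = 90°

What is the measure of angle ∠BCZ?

From the given relations: ZB = CD = 14.
Step 1: By the law of cosines on triangle CBZ: CZ² = 14² + 14² − 2·14·14·cos(90°) = 392, so CZ = 14·√2.
Step 2: By the inverse law of cosines on triangle BCZ: cos(∠BCZ) = (14² + (14·√2)² − 14²) / (2·14·14·√2) = 392/554.37 = 0.7071, so ∠BCZ = 45°.

Therefore, the measure of angle ∠BCZ = 45°.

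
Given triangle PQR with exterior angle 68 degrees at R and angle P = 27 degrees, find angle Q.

The exterior angle theorem states that an exterior angle equals the sum of the two non-adjacent interior angles.
So 68 = 27 + angle Q, which gives angle Q = 68 - 27 = 41 degrees.

41 degrees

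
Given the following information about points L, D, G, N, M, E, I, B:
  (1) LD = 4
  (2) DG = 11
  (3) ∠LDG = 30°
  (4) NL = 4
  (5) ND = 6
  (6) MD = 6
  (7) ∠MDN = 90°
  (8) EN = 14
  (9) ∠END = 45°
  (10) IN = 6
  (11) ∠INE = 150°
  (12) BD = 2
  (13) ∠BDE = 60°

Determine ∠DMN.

Step 1: By the law of cosines on triangle MDN: MN² = 6² + 6² − 2·6·6·cos(90°) = 72, so MN = 6·√2.
Step 2: By the inverse law of cosines on triangle DMN: cos(∠DMN) = (6² + (6·√2)² − 6²) / (2·6·6·√2) = 72/101.82 = 0.7071, so ∠DMN = 45°.

Therefore, the measure of angle ∠DMN = 45°.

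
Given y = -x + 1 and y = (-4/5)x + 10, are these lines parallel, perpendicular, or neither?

Slope of line 1: m1 = -1
Slope of line 2: m2 = -4/5
m1 != m2 (-1 != -4/5), so not parallel.
m1 * m2 = (-1) * (-4/5) = 4/5 != -1, so not perpendicular.
The lines are neither parallel nor perpendicular.

Neither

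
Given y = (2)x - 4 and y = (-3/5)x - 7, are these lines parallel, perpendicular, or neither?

Slope of line 1: m1 = 2
Slope of line 2: m2 = -3/5
m1 != m2 (2 != -3/5), so not parallel.
m1 * m2 = (2) * (-3/5) = -6/5 != -1, so not perpendicular.
The lines are neither parallel nor perpendicular.

Neither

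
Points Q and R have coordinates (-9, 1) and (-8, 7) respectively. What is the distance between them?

d = sqrt((1)^2 + (6)^2) = sqrt(37)

sqrt(37)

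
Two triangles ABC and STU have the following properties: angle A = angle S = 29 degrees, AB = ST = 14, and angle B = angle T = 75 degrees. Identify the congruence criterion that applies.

Consider the given information: angle A = angle S = 29 degrees, AB = ST = 14, and angle B = angle T = 75 degrees
This is not SAS or AAS: SAS requires two sides and the included angle between them. AAS requires two angles and a non-included side.
The correct criterion is ASA. Two pairs of corresponding angles and the included side are equal (Angle-Side-Angle).

ASA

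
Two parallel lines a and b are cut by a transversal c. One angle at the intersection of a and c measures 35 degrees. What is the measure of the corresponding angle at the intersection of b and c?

When a transversal crosses parallel lines, angles in the same position at each intersection are called corresponding angles.
These are always equal, so the answer is 35 degrees.

35 degrees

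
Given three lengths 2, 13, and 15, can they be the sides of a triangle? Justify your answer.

Check the triangle inequality: 2 + 13 = 15 ≤ 15.
Since the sum of two sides does not exceed the third, no triangle can be formed.

No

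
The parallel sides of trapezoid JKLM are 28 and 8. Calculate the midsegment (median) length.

midsegment = (28 + 8) / 2 = 36 / 2 = 18

18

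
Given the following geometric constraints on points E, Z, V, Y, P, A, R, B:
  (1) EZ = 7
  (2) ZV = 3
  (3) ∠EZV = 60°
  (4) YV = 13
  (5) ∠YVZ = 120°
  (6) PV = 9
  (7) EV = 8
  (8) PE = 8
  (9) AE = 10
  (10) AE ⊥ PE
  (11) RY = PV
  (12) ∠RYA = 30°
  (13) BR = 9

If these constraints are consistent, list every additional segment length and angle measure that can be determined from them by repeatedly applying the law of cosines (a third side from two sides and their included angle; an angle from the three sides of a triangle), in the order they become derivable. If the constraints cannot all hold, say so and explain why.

These constraints are not satisfiable: (1), (2) and (3) already determine EV: by the law of cosines EV² = 7² + 3² − 2·7·3·cos(60°) = 37, so EV = √37, which contradicts (7) EV = 8. No planar figure meets all of them, so nothing further can be derived.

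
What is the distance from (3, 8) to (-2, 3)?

d = sqrt((-5)^2 + (-5)^2) = sqrt(50) = 5*sqrt(2)

5*sqrt(2)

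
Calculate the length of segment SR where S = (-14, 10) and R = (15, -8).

The horizontal distance is |15 - -14| = 29 and the vertical distance is |-8 - 10| = 18.
By the Pythagorean theorem, d = sqrt(29^2 + 18^2) = sqrt(1165).

sqrt(1165)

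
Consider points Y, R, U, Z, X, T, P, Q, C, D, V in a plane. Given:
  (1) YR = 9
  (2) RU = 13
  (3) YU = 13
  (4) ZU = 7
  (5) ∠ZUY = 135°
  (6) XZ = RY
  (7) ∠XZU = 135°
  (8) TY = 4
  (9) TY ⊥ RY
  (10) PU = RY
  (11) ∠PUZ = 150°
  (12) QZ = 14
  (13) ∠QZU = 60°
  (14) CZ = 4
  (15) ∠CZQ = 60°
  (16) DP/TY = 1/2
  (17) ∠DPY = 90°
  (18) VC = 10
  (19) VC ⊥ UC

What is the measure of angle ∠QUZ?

Step 1: By the law of cosines on triangle UZQ: UQ² = 7² + 14² − 2·7·14·cos(60°) = 147, so UQ = 7·√3.
Step 2: By the inverse law of cosines on triangle QUZ: cos(∠QUZ) = ((7·√3)² + 7² − 14²) / (2·7·√3·7) = 0/169.74 = 0, so ∠QUZ = 90°.

Therefore, the measure of angle ∠QUZ = 90°.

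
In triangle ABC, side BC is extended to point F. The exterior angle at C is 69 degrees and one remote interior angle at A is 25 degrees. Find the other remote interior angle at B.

angle B = 69 - 25 = 44 degrees (exterior angle theorem).

44 degrees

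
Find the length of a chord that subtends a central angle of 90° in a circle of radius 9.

Chord = 2(9) sin(45°) = 9*sqrt(2)

9*sqrt(2)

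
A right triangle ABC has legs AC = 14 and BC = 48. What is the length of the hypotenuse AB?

AB = sqrt(14^2 + 48^2) = sqrt(2500) = 50

50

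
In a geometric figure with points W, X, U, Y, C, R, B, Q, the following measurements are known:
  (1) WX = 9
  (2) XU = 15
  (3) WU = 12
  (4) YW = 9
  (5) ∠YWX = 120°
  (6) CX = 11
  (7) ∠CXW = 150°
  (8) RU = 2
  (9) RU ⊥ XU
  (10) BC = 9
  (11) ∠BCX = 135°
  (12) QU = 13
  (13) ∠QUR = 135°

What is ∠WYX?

Step 1: By the law of cosines on triangle YWX: YX² = 9² + 9² − 2·9·9·cos(120°) = 243, so YX = 9·√3.
Step 2: By the inverse law of cosines on triangle WYX: cos(∠WYX) = (9² + (9·√3)² − 9²) / (2·9·9·√3) = 243/280.59 = 0.866, so ∠WYX = 30°.

Therefore, the measure of angle ∠WYX = 30°.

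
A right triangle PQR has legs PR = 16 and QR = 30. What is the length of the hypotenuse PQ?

PQ = sqrt(16^2 + 30^2) = sqrt(1156) = 34

34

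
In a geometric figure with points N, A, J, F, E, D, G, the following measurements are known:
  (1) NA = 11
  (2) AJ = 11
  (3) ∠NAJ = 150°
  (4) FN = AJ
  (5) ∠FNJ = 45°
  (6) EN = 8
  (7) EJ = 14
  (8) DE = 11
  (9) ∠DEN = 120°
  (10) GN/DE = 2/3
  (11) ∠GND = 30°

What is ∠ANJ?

Step 1: By the law of cosines on triangle NAJ: NJ² = 11² + 11² − 2·11·11·cos(150°) = 451.58, so NJ ≈ 21.25.
Step 2: By the inverse law of cosines on triangle ANJ: cos(∠ANJ) = (11² + 21.25² − 11²) / (2·11·21.25) = 451.58/467.51 = 0.9659, so ∠ANJ = 15°.

Therefore, the measure of angle ∠ANJ = 15°.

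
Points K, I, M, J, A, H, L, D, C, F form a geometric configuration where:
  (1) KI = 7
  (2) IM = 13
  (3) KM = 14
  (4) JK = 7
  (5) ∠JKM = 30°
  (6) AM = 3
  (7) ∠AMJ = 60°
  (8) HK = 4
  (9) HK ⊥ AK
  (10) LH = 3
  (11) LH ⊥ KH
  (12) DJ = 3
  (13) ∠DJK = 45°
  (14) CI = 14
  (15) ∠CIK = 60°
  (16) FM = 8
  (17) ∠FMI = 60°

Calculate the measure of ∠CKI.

Step 1: By the law of cosines on triangle KIC: KC² = 7² + 14² − 2·7·14·cos(60°) = 147, so KC = 7·√3.
Step 2: By the inverse law of cosines on triangle CKI: cos(∠CKI) = ((7·√3)² + 7² − 14²) / (2·7·√3·7) = 0/169.74 = 0, so ∠CKI = 90°.

Therefore, the measure of angle ∠CKI = 90°.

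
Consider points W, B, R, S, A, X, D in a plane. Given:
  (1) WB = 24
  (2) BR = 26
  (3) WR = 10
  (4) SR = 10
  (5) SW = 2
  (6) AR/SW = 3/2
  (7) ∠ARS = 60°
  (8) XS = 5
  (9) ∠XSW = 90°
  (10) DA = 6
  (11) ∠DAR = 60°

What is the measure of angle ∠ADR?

From the given relations: AR = 3/2·SW = 3/2·2 = 3.
Step 1: By the law of cosines on triangle DAR: DR² = 6² + 3² − 2·6·3·cos(60°) = 27, so DR = 3·√3.
Step 2: By the inverse law of cosines on triangle ADR: cos(∠ADR) = (6² + (3·√3)² − 3²) / (2·6·3·√3) = 54/62.35 = 0.866, so ∠ADR = 30°.

Therefore, the measure of angle ∠ADR = 30°.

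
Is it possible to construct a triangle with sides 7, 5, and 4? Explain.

Yes.
The triangle inequality requires that the sum of any two sides exceeds the third.
Here 4 + 5 = 9 > 7, so the condition is met.

Yes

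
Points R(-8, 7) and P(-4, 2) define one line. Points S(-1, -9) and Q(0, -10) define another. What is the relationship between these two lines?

Slope of line 1: m1 = (2 - 7)/(-4 - -8) = -5/4 = -5/4
Slope of line 2: m2 = (-10 - -9)/(0 - -1) = -1/1 = -1
m1 != m2 (-5/4 != -1), so not parallel.
m1 * m2 = (-5/4) * (-1) = 5/4 != -1, so not perpendicular.
The lines are neither parallel nor perpendicular.

Neither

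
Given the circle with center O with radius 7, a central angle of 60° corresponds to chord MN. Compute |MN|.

Drop a perpendicular from the center to the chord, bisecting both the chord and the central angle.
Each half-chord = r sin(θ/2) = 7 sin(30°).
The full chord = 2 × 7 × sin(30°) = 7.

7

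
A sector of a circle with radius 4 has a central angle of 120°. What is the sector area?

Sector area = πr² × θ/360
= π × 4² × 1/3
= π × 16 × 1/3
= 16*pi/3

16*pi/3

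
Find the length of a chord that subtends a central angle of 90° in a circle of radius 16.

Drop a perpendicular from the center to the chord, bisecting both the chord and the central angle.
Each half-chord = r sin(θ/2) = 16 sin(45°).
The full chord = 2 × 16 × sin(45°) = 16*sqrt(2).

16*sqrt(2)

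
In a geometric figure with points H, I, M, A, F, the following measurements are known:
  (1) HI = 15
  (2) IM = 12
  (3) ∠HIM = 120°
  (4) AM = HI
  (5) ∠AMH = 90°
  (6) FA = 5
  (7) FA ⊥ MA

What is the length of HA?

From the given relations: AM = HI = 15.
Step 1: By the law of cosines on triangle HIM: HM² = 15² + 12² − 2·15·12·cos(120°) = 549, so HM = 3·√61.
Step 2: By the law of cosines on triangle HMA: HA² = (3·√61)² + 15² − 2·3·√61·15·cos(90°) = 774, so HA = 3·√86.

Therefore, the length of HA = 3·√86.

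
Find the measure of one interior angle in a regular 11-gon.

Each interior angle of a regular n-gon is (n - 2) * 180 / n.
For n = 11: (11 - 2) * 180 / 11 = 1620/11 = 1620/11 degrees.

1620/11 degrees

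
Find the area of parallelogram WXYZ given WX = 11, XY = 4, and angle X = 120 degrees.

Area = 11 * 4 * sin(120°) = 44 * sqrt(3)/2 = 22*sqrt(3)

22*sqrt(3)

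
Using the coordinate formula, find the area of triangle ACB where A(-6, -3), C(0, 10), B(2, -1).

Using the Shoelace formula for a triangle:
Area = (1/2)|x0(y1 - y2) + x1(y2 - y0) + x2(y0 - y1)|
Area = (1/2)|-6(10 - -1) + 0(-1 - -3) + 2(-3 - 10)|
Area = (1/2)|-66 + 0 + -26|
Area = (1/2)|-92|
Area = (1/2)(92)
Area = 46

46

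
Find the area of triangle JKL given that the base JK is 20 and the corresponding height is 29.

A triangle's area is half the area of a rectangle with the same base and height.
Area = (1/2) * 20 * 29 = 290.

290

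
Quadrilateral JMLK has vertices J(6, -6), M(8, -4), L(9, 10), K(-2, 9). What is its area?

Shoelace: sum of cross terms = 199, Area = (1/2)|199| = 199/2

199/2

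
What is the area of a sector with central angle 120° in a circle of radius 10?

Sector area = π(10²)(1/3) = 100*pi/3

100*pi/3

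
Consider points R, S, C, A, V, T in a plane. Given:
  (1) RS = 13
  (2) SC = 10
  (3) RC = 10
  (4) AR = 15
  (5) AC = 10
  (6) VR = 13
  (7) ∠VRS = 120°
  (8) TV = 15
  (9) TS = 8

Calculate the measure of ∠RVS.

Step 1: By the law of cosines on triangle VRS: VS² = 13² + 13² − 2·13·13·cos(120°) = 507, so VS = 13·√3.
Step 2: By the inverse law of cosines on triangle RVS: cos(∠RVS) = (13² + (13·√3)² − 13²) / (2·13·13·√3) = 507/585.43 = 0.866, so ∠RVS = 30°.

Therefore, the measure of angle ∠RVS = 30°.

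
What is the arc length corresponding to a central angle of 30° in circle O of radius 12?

The full circumference is 2πr = 2π(12) = 24*pi.
The arc spans 30° out of 360°, which is a fraction of 1/12.
Arc length = 24*pi × 1/12 = 2*pi.

2*pi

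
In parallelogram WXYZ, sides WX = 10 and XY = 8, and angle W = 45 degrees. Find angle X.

In a parallelogram, consecutive angles are supplementary (sum to 180°).
angle X = 180 - angle W
angle X = 180 - 45
angle X = 135 degrees

135 degrees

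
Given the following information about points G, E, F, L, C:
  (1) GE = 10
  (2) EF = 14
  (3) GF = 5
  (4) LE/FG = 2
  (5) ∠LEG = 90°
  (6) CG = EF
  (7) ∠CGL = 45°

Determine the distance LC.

From the given relations: LE = 2·FG = 2·5 = 10; CG = EF = 14.
Step 1: By the law of cosines on triangle LEG: LG² = 10² + 10² − 2·10·10·cos(90°) = 200, so LG = 10·√2.
Step 2: By the law of cosines on triangle LGC: LC² = (10·√2)² + 14² − 2·10·√2·14·cos(45°) = 116, so LC = 2·√29.

Therefore, the length of LC = 2·√29.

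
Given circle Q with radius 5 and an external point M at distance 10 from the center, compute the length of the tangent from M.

tangent = √(d² - r²) = √(10² - 5²) = √(100 - 25) = √75 = 5*sqrt(3)

5*sqrt(3)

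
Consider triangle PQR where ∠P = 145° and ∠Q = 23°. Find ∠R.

angle R = 180 - 145 - 23 = 12 degrees.

12 degrees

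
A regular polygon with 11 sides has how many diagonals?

Total line segments between 11 vertices = C(11,2) = 55.
Subtract the 11 sides: 55 - 11 = 44 diagonals.

44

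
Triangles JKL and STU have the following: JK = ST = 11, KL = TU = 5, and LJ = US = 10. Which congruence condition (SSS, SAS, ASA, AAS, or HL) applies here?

The given information provides:
JK = ST = 11, KL = TU = 5, and LJ = US = 10
This matches the SSS congruence theorem.
All three pairs of corresponding sides are equal (Side-Side-Side).

SSS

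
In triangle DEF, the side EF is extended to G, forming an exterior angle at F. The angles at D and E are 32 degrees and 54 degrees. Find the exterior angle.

Exterior angle = 32 + 54 = 86 degrees (exterior angle theorem).

86 degrees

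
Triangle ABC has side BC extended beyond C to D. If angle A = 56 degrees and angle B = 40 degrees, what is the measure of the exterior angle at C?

By the exterior angle theorem, an exterior angle of a triangle equals the sum of the two remote interior angles.
Exterior angle = angle A + angle B
Exterior angle = 56 + 40 = 96 degrees

96 degrees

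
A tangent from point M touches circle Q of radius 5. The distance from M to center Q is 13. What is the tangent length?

tangent = √(d² - r²) = √(13² - 5²) = √(169 - 25) = √144 = 12

12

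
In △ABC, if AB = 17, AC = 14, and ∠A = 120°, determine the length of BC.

Law of cosines: BC^2 = 17^2 + 14^2 - 2(17)(14)cos(120°) = 723, so BC = sqrt(723).

sqrt(723)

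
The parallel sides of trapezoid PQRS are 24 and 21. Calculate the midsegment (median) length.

The midsegment of a trapezoid = (base1 + base2) / 2
midsegment = (24 + 21) / 2
midsegment = 45 / 2
midsegment = 45/2

45/2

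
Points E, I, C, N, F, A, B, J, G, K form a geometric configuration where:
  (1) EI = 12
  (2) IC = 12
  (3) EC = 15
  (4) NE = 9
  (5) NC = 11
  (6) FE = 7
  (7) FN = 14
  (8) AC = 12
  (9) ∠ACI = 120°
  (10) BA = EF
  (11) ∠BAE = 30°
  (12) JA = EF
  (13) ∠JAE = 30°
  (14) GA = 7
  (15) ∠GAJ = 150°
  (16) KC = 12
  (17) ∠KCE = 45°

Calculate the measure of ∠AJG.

From the given relations: JA = EF = 7.
Step 1: By the law of cosines on triangle JAG: JG² = 7² + 7² − 2·7·7·cos(150°) = 182.87, so JG ≈ 13.52.
Step 2: By the inverse law of cosines on triangle AJG: cos(∠AJG) = (7² + 13.52² − 7²) / (2·7·13.52) = 182.87/189.32 = 0.9659, so ∠AJG = 15°.

Therefore, the measure of angle ∠AJG = 15°.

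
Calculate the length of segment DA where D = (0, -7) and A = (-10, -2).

The horizontal distance is |-10 - 0| = 10 and the vertical distance is |-2 - -7| = 5.
By the Pythagorean theorem, d = sqrt(10^2 + 5^2) = sqrt(125) = 5*sqrt(5).

5*sqrt(5)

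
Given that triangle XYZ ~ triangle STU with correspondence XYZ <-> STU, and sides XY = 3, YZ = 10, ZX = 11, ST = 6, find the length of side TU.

k = 6/3 = 2. TU = 2 * 10 = 20.

20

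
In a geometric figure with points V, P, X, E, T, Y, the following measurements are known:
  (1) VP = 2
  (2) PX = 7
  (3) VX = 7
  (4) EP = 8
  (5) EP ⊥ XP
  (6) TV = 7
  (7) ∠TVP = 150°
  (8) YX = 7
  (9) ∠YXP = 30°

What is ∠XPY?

Step 1: By the law of cosines on triangle PXY: PY² = 7² + 7² − 2·7·7·cos(30°) = 13.13, so PY ≈ 3.62.
Step 2: By the inverse law of cosines on triangle XPY: cos(∠XPY) = (7² + 3.62² − 7²) / (2·7·3.62) = 13.13/50.73 = 0.2588, so ∠XPY = 75°.

Therefore, the measure of angle ∠XPY = 75°.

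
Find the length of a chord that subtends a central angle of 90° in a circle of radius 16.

Chord = 2(16) sin(45°) = 16*sqrt(2)

16*sqrt(2)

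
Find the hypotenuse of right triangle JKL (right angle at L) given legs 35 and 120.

By the Pythagorean theorem: JK^2 = JL^2 + KL^2
JK^2 = 35^2 + 120^2 = 1225 + 14400 = 15625
JK = sqrt(15625) = 125

125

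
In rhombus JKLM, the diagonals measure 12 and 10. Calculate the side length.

Half-diagonals are 6 and 5. side = sqrt(6^2 + 5^2) = sqrt(61)

sqrt(61)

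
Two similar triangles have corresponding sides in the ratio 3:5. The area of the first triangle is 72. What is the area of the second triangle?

Area ratio = (3/5)^2 = 9/25. Area of the second triangle = 72 * 25/9 = 200.

200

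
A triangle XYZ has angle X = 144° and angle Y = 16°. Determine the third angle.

angle Z = 180 - 144 - 16 = 20 degrees.

20 degrees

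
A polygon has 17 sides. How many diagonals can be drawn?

The number of diagonals in an n-gon is n(n - 3)/2.
For n = 17: 17(17 - 3)/2 = 17 × 14 / 2 = 119.

119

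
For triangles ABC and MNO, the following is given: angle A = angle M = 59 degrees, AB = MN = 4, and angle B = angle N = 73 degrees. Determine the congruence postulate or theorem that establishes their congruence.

Consider the given information: angle A = angle M = 59 degrees, AB = MN = 4, and angle B = angle N = 73 degrees
This is not SSS or SAS: SSS requires all three pairs of sides, but we don't have that. SAS requires two sides and the included angle between them.
The correct criterion is ASA. Two pairs of corresponding angles and the included side are equal (Angle-Side-Angle).

ASA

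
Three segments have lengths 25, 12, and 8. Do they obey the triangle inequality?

The longest side is 25. The other two sides sum to 8 + 12 = 20.
Since 20 ≤ 25, the two shorter sides cannot reach around to close the triangle.

No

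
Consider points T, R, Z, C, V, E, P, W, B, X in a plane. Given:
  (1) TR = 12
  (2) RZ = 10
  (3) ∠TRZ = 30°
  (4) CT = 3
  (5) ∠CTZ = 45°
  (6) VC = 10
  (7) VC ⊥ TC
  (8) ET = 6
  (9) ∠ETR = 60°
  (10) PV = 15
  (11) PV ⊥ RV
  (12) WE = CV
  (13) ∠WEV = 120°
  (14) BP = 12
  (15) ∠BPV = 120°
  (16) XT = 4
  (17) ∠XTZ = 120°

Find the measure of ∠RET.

Step 1: By the law of cosines on triangle ETR: ER² = 6² + 12² − 2·6·12·cos(60°) = 108, so ER = 6·√3.
Step 2: By the inverse law of cosines on triangle RET: cos(∠RET) = ((6·√3)² + 6² − 12²) / (2·6·√3·6) = 0/124.71 = 0, so ∠RET = 90°.

Therefore, the measure of angle ∠RET = 90°.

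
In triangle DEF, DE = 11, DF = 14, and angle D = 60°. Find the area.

Area = (1/2)(11)(14) sin(60°) = (1/2)(11)(14)(sqrt(3)/2) = 77*sqrt(3)/2

77*sqrt(3)/2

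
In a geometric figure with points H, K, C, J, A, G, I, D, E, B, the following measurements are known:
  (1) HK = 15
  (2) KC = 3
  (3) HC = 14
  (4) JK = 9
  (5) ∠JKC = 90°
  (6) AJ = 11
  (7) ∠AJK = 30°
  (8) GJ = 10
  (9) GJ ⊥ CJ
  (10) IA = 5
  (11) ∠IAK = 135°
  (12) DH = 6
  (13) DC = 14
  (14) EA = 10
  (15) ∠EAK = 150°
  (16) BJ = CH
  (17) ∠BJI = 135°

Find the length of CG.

Step 1: By the law of cosines on triangle JKC: JC² = 9² + 3² − 2·9·3·cos(90°) = 90, so JC = 3·√10.
Step 2: By the law of cosines on triangle CJG: CG² = (3·√10)² + 10² − 2·3·√10·10·cos(90°) = 190, so CG = √190.

Therefore, the length of CG = √190.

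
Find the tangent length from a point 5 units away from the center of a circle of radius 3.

tangent = √(d² - r²) = √(5² - 3²) = √(25 - 9) = √16 = 4

4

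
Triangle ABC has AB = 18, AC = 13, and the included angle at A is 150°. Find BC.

By the law of cosines: BC^2 = AB^2 + AC^2 - 2*AB*AC*cos(A)
BC^2 = 18^2 + 13^2 - 2*18*13*cos(150°)
BC^2 = 324 + 169 - 468*(-sqrt(3)/2)
BC^2 = 234*sqrt(3) + 493
BC = sqrt(234*sqrt(3) + 493)

sqrt(234*sqrt(3) + 493)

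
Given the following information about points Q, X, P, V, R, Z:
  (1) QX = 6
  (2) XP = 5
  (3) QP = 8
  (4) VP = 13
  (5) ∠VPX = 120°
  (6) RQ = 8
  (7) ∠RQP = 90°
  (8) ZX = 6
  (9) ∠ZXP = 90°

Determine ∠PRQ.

Step 1: By the law of cosines on triangle RQP: RP² = 8² + 8² − 2·8·8·cos(90°) = 128, so RP = 8·√2.
Step 2: By the inverse law of cosines on triangle PRQ: cos(∠PRQ) = ((8·√2)² + 8² − 8²) / (2·8·√2·8) = 128/181.02 = 0.7071, so ∠PRQ = 45°.

Therefore, the measure of angle ∠PRQ = 45°.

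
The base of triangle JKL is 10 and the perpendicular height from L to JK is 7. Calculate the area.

Area = (1/2) * base * height
Area = (1/2) * 10 * 7
Area = 35

35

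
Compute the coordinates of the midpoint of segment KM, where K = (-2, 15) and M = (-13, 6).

M = ((x₁ + x₂)/2, (y₁ + y₂)/2)
= ((-2 + -13)/2, (15 + 6)/2)
= (-15/2, 21/2) = (-15/2, 21/2)

(-15/2, 21/2)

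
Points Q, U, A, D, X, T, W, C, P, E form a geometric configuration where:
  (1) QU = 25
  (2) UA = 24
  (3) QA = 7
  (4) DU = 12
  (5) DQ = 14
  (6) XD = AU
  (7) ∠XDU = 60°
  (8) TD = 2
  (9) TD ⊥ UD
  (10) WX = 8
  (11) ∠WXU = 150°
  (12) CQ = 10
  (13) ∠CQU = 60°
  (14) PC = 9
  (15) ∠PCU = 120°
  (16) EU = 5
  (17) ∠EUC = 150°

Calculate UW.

From the given relations: XD = AU = 24.
Step 1: By the law of cosines on triangle UDX: UX² = 12² + 24² − 2·12·24·cos(60°) = 432, so UX = 12·√3.
Step 2: By the law of cosines on triangle UXW: UW² = (12·√3)² + 8² − 2·12·√3·8·cos(150°) = 784, so UW = 28.

Therefore, the length of UW = 28.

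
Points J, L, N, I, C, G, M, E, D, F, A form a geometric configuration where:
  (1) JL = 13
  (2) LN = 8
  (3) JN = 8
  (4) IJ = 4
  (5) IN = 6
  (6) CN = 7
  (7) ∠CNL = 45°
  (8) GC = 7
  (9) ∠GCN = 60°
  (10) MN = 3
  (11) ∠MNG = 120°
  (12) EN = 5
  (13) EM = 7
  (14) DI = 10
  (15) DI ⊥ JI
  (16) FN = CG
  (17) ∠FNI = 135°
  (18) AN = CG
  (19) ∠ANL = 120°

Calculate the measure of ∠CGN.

Step 1: By the law of cosines on triangle GCN: GN² = 7² + 7² − 2·7·7·cos(60°) = 49, so GN = 7.
Step 2: By the inverse law of cosines on triangle CGN: cos(∠CGN) = (7² + 7² − 7²) / (2·7·7) = 49/98 = 0.5, so ∠CGN = 60°.

Therefore, the measure of angle ∠CGN = 60°.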